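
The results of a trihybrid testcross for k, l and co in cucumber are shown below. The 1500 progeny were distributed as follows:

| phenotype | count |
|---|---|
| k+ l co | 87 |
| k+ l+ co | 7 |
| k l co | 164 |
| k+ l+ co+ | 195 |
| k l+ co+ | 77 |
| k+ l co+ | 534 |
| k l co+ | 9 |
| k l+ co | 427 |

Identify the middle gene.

k

The two most frequent reciprocal classes, k+ l co+ and k l+ co, are the parental types, so the F1 was k+ l co+ / k l+ co.
The two rarest classes, k l co+ and k+ l+ co, are the double crossovers. Comparing them with the parentals, only the k allele has switched, so k is the middle locus and the order is co – k – l.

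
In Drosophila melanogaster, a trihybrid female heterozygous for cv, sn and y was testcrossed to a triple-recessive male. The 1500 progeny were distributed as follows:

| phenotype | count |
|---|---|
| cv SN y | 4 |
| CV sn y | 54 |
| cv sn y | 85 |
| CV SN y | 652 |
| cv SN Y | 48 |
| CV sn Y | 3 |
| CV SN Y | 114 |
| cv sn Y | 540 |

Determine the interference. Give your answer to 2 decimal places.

0.53

The two most frequent reciprocal classes, CV SN y and cv sn Y, are the parental types, so the F1 was CV SN y / cv sn Y.
The two rarest classes, cv SN y and CV sn Y, are the double crossovers. Comparing them with the parentals, only the cv allele has switched, so cv is the middle locus and the order is sn – cv – y.
sn–cv: (102 + 7)/1500 = 0.0727; cv–y: (199 + 7)/1500 = 0.1373.
Expected DCO frequency = 0.0727 × 0.1373 ≈ 0.00998; observed = 7/1500 ≈ 0.00467.
Coefficient of coincidence = 0.00467/0.00998 ≈ 0.47; interference = 1 − 0.47 = 0.53.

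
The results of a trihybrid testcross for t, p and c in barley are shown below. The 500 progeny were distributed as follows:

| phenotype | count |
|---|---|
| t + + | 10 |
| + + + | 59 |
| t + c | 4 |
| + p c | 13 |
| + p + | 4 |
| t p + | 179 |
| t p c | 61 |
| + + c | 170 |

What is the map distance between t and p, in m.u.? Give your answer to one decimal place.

6.2 m.u.

The two most frequent reciprocal classes, + + c and t p +, are the parental types, so the F1 was + + c / t p +.
The two rarest classes, t + c and + p +, are the double crossovers. Comparing them with the parentals, only the t allele has switched, so t is the middle locus and the order is c – t – p.
Crossovers in the t–p interval produce the single-crossover classes + p c and t + + (13 + 10 = 23) plus the double crossovers (8).
RF(t–p) = (23 + 8) / 500 = 31/500 = 0.0620 → 6.2 m.u.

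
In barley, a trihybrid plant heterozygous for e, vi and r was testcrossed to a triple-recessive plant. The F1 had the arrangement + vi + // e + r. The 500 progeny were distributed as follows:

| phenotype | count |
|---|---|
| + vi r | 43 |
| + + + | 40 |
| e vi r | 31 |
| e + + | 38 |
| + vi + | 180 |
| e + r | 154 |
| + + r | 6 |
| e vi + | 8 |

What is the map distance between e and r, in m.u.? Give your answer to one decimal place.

19.0 m.u.

The two rarest classes, e vi + and + + r, are the double crossovers. Comparing them with the parentals, only the e allele has switched, so e is the middle locus and the order is vi – e – r.
Crossovers in the e–r interval produce the single-crossover classes + vi r and e + + (43 + 38 = 81) plus the double crossovers (14).
RF(e–r) = (81 + 14) / 500 = 95/500 = 0.1900 → 19.0 m.u.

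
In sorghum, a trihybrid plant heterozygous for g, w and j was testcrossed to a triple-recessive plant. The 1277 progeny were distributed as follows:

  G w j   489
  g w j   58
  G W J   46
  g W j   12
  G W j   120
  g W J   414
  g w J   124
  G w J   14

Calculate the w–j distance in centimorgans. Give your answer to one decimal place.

The two most frequent reciprocal classes, G w j and g W J, are the parental types, so the F1 was G w j / g W J.
The two rarest classes, G w J and g W j, are the double crossovers. Comparing them with the parentals, only the j allele has switched, so j is the middle locus and the order is w – j – g.
Crossovers in the w–j interval produce the single-crossover classes G W j and g w J (120 + 124 = 244) plus the double crossovers (26).
RF(w–j) = (244 + 26) / 1277 = 270/1277 = 0.2114 → 21.1 centimorgans.

21.1 centimorgans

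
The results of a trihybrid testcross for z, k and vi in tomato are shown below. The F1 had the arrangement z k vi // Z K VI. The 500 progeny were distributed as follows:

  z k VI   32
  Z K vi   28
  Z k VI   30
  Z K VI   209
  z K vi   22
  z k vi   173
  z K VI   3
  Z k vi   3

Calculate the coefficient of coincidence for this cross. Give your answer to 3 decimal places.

0.784

The two rarest classes, Z k vi and z K VI, are the double crossovers. Comparing them with the parentals, only the z allele has switched, so z is the middle locus and the order is vi – z – k.
vi–z: (60 + 6)/500 = 0.1320; z–k: (52 + 6)/500 = 0.1160.
Expected DCO frequency = 0.1320 × 0.1160 ≈ 0.01531; observed = 6/500 ≈ 0.01200.
Coefficient of coincidence = 0.01200/0.01531 ≈ 0.784.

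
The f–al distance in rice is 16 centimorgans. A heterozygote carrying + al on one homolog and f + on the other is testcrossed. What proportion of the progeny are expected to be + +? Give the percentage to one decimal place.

8.0%

A map distance of 16 centimorgans corresponds to a recombination frequency of 0.160.
The F1 is + al / f +, so + + is a recombinant gamete class with expected frequency r/2 = 0.160/2 = 0.0800.
That is 0.0800 = 8.0% of the progeny.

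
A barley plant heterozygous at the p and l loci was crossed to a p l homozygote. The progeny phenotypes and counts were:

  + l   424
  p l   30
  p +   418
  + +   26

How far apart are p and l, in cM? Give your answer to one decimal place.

The two most frequent classes, + l (424) and p + (418), are the parental types, so the F1 was + l / p +.
The recombinant classes are + + and p l: 26 + 30 = 56.
Recombination frequency = 56/898 = 0.0624 ≈ 6.2%, i.e. 6.2 cM.

6.2 cM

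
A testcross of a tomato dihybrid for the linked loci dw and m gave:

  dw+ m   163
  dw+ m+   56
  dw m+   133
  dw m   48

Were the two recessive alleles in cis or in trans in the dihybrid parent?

The two most frequent classes are dw+ m (163) and dw m+ (133); these are the parental (non-recombinant) types.
So the F1 carried dw+ m on one chromosome and dw m+ on the other — the recessive alleles are on opposite chromosomes (trans / repulsion).

trans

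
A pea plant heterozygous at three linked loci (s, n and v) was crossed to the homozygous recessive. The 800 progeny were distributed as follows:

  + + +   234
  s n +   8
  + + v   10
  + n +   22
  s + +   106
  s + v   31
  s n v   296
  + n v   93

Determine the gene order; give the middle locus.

v

The two most frequent reciprocal classes, s n v and + + +, are the parental types, so the F1 was s n v / + + +.
The two rarest classes, s n + and + + v, are the double crossovers. Comparing them with the parentals, only the v allele has switched, so v is the middle locus and the order is n – v – s.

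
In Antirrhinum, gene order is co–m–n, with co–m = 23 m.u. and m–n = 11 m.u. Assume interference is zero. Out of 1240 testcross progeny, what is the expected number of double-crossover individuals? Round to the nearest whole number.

Map distances give recombination frequencies of 0.230 and 0.110 for the two intervals.
With no interference, expected double-crossover frequency = 0.230 × 0.110 = 0.02530.
Expected number = 0.02530 × 1240 = 31.37 ≈ 31.

31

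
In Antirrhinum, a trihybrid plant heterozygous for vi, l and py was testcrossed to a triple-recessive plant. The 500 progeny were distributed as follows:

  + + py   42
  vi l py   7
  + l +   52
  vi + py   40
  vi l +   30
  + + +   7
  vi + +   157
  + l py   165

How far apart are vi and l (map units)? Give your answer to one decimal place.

The two most frequent reciprocal classes, + l py and vi + +, are the parental types, so the F1 was + l py / vi + +.
The two rarest classes, vi l py and + + +, are the double crossovers. Comparing them with the parentals, only the vi allele has switched, so vi is the middle locus and the order is l – vi – py.
Crossovers in the l–vi interval produce the single-crossover classes + + py and vi l + (42 + 30 = 72) plus the double crossovers (14).
RF(l–vi) = (72 + 14) / 500 = 86/500 = 0.1720 → 17.2 map units.

17.2 map units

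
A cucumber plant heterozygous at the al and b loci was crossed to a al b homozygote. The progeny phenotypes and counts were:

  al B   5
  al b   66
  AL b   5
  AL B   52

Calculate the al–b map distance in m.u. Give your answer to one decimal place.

7.8 m.u.

The two most frequent classes, AL B (52) and al b (66), are the parental types, so the F1 was AL B / al b.
The recombinant classes are AL b and al B: 5 + 5 = 10.
Recombination frequency = 10/128 = 0.0781 ≈ 7.8%, i.e. 7.8 m.u.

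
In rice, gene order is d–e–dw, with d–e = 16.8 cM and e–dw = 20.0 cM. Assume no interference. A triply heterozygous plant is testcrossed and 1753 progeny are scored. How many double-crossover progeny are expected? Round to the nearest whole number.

59

Map distances give recombination frequencies of 0.168 and 0.200 for the two intervals.
With no interference, expected double-crossover frequency = 0.168 × 0.200 = 0.03360.
Expected number = 0.03360 × 1753 = 58.90 ≈ 59.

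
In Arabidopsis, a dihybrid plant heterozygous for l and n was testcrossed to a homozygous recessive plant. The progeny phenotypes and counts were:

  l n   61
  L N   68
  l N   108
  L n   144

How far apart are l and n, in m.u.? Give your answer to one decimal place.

33.9 m.u.

The two most frequent classes, L n (144) and l N (108), are the parental types, so the F1 was L n / l N.
The recombinant classes are L N and l n: 68 + 61 = 129.
Recombination frequency = 129/381 = 0.3386 ≈ 33.9%, i.e. 33.9 m.u.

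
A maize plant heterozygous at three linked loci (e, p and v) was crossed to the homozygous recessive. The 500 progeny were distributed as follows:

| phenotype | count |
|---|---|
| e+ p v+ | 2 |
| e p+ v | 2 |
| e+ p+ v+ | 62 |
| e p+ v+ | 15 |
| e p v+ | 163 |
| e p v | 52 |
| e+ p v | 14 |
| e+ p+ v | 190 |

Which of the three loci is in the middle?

The two most frequent reciprocal classes, e+ p+ v and e p v+, are the parental types, so the F1 was e+ p+ v / e p v+.
The two rarest classes, e p+ v and e+ p v+, are the double crossovers. Comparing them with the parentals, only the e allele has switched, so e is the middle locus and the order is p – e – v.

e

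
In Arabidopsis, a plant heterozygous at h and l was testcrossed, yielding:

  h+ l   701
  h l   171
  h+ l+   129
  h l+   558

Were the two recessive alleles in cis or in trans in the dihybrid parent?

trans

The two most frequent classes are h+ l (701) and h l+ (558); these are the parental (non-recombinant) types.
So the F1 carried h+ l on one chromosome and h l+ on the other — the recessive alleles are on opposite chromosomes (trans / repulsion).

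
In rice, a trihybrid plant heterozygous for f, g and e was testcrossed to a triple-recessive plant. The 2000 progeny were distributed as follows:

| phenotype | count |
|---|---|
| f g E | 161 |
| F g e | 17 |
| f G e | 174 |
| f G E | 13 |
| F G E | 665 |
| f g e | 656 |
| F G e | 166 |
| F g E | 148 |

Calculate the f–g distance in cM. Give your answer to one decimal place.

17.6 cM

The two most frequent reciprocal classes, F G E and f g e, are the parental types, so the F1 was F G E / f g e.
The two rarest classes, f G E and F g e, are the double crossovers. Comparing them with the parentals, only the f allele has switched, so f is the middle locus and the order is g – f – e.
Crossovers in the g–f interval produce the single-crossover classes F g E and f G e (148 + 174 = 322) plus the double crossovers (30).
RF(g–f) = (322 + 30) / 2000 = 352/2000 = 0.1760 → 17.6 cM.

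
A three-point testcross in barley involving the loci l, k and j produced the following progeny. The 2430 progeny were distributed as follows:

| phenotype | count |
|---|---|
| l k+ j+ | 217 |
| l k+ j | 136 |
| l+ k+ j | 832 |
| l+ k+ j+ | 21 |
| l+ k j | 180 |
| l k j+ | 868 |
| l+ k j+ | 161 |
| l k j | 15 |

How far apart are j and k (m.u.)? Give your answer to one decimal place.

The two most frequent reciprocal classes, l k j+ and l+ k+ j, are the parental types, so the F1 was l k j+ / l+ k+ j.
The two rarest classes, l k j and l+ k+ j+, are the double crossovers. Comparing them with the parentals, only the j allele has switched, so j is the middle locus and the order is l – j – k.
Crossovers in the j–k interval produce the single-crossover classes l k+ j+ and l+ k j (217 + 180 = 397) plus the double crossovers (36).
RF(j–k) = (397 + 36) / 2430 = 433/2430 = 0.1782 → 17.8 m.u.

17.8 m.u.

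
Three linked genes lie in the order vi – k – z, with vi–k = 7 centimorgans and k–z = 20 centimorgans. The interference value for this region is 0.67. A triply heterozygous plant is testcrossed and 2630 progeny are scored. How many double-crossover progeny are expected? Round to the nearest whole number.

12

Map distances give recombination frequencies of 0.070 and 0.200 for the two intervals.
With interference 0.67 (so coincidence = 0.33), expected double-crossover frequency = 0.070 × 0.200 × 0.33 = 0.00462.
Expected number = 0.00462 × 2630 = 12.15 ≈ 12.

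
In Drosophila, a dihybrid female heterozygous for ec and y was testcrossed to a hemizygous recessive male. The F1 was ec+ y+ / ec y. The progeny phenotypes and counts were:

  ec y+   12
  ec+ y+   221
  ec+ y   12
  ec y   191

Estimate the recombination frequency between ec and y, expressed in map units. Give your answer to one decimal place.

The recombinant classes are ec+ y and ec y+: 12 + 12 = 24.
Recombination frequency = 24/436 = 0.0550 ≈ 5.5%, i.e. 5.5 map units.

5.5 map units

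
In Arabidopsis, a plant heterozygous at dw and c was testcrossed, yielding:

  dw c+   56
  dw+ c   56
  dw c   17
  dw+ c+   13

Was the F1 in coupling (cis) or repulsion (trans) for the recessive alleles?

trans

The two most frequent classes are dw+ c (56) and dw c+ (56); these are the parental (non-recombinant) types.
So the F1 carried dw+ c on one chromosome and dw c+ on the other — the recessive alleles are on opposite chromosomes (trans / repulsion).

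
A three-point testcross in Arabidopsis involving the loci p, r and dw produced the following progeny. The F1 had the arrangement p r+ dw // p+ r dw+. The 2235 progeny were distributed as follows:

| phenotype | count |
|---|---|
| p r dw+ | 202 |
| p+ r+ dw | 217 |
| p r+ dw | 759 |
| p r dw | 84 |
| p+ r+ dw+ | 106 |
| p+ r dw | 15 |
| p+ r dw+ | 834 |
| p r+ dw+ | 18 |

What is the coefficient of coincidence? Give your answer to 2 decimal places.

The two rarest classes, p r+ dw+ and p+ r dw, are the double crossovers. Comparing them with the parentals, only the dw allele has switched, so dw is the middle locus and the order is p – dw – r.
p–dw: (419 + 33)/2235 = 0.2022; dw–r: (190 + 33)/2235 = 0.0998.
Expected DCO frequency = 0.2022 × 0.0998 ≈ 0.02018; observed = 33/2235 ≈ 0.01477.
Coefficient of coincidence = 0.01477/0.02018 ≈ 0.73.

0.73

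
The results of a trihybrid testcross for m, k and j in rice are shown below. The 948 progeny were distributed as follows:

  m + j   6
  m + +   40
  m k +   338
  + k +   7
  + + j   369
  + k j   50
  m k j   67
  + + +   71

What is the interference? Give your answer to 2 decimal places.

The two most frequent reciprocal classes, m k + and + + j, are the parental types, so the F1 was m k + / + + j.
The two rarest classes, + k + and m + j, are the double crossovers. Comparing them with the parentals, only the m allele has switched, so m is the middle locus and the order is j – m – k.
j–m: (138 + 13)/948 = 0.1593; m–k: (90 + 13)/948 = 0.1086.
Expected DCO frequency = 0.1593 × 0.1086 ≈ 0.01730; observed = 13/948 ≈ 0.01371.
Coefficient of coincidence = 0.01371/0.01730 ≈ 0.79; interference = 1 − 0.79 = 0.21.

0.21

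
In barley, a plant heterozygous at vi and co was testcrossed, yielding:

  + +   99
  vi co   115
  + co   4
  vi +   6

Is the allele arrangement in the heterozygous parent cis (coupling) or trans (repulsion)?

The two most frequent classes are + + (99) and vi co (115); these are the parental (non-recombinant) types.
So the F1 carried + + on one chromosome and vi co on the other — the recessive alleles are on the same chromosome (cis / coupling).

cis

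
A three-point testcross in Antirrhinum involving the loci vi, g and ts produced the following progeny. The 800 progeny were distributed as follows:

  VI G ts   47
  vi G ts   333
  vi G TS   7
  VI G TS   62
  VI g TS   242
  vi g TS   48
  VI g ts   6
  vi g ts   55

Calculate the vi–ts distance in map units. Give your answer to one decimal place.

13.5 map units

The two most frequent reciprocal classes, VI g TS and vi G ts, are the parental types, so the F1 was VI g TS / vi G ts.
The two rarest classes, VI g ts and vi G TS, are the double crossovers. Comparing them with the parentals, only the ts allele has switched, so ts is the middle locus and the order is vi – ts – g.
Crossovers in the vi–ts interval produce the single-crossover classes vi g TS and VI G ts (48 + 47 = 95) plus the double crossovers (13).
RF(vi–ts) = (95 + 13) / 800 = 108/800 = 0.1350 → 13.5 map units.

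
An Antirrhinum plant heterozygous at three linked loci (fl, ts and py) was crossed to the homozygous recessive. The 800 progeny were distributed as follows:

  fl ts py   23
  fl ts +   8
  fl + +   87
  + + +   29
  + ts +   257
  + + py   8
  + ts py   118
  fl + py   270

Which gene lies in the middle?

fl

The two most frequent reciprocal classes, + ts + and fl + py, are the parental types, so the F1 was + ts + / fl + py.
The two rarest classes, fl ts + and + + py, are the double crossovers. Comparing them with the parentals, only the fl allele has switched, so fl is the middle locus and the order is py – fl – ts.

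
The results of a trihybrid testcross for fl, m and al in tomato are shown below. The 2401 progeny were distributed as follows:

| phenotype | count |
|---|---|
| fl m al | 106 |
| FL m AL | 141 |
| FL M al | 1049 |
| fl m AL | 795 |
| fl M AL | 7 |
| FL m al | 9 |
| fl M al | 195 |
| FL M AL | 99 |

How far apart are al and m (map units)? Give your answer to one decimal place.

The two most frequent reciprocal classes, FL M al and fl m AL, are the parental types, so the F1 was FL M al / fl m AL.
The two rarest classes, FL m al and fl M AL, are the double crossovers. Comparing them with the parentals, only the m allele has switched, so m is the middle locus and the order is al – m – fl.
Crossovers in the al–m interval produce the single-crossover classes FL M AL and fl m al (99 + 106 = 205) plus the double crossovers (16).
RF(al–m) = (205 + 16) / 2401 = 221/2401 = 0.0920 → 9.2 map units.

9.2 map units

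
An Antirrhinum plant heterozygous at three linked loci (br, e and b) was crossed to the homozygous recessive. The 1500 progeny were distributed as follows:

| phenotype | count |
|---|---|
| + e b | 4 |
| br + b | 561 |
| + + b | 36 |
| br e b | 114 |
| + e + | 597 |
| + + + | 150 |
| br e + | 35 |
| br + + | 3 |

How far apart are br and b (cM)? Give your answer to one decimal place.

5.2 cM

The two most frequent reciprocal classes, br + b and + e +, are the parental types, so the F1 was br + b / + e +.
The two rarest classes, br + + and + e b, are the double crossovers. Comparing them with the parentals, only the b allele has switched, so b is the middle locus and the order is br – b – e.
Crossovers in the br–b interval produce the single-crossover classes + + b and br e + (36 + 35 = 71) plus the double crossovers (7).
RF(br–b) = (71 + 7) / 1500 = 78/1500 = 0.0520 → 5.2 cM.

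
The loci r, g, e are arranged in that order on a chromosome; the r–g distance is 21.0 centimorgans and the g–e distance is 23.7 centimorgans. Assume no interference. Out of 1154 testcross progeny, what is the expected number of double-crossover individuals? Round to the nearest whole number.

57

Map distances give recombination frequencies of 0.210 and 0.237 for the two intervals.
With no interference, expected double-crossover frequency = 0.210 × 0.237 = 0.04977.
Expected number = 0.04977 × 1154 = 57.43 ≈ 57.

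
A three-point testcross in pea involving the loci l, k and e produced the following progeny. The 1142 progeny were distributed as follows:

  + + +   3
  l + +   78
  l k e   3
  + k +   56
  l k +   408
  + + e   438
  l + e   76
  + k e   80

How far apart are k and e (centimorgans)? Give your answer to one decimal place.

The two most frequent reciprocal classes, + + e and l k +, are the parental types, so the F1 was + + e / l k +.
The two rarest classes, + + + and l k e, are the double crossovers. Comparing them with the parentals, only the e allele has switched, so e is the middle locus and the order is l – e – k.
Crossovers in the e–k interval produce the single-crossover classes + k e and l + + (80 + 78 = 158) plus the double crossovers (6).
RF(e–k) = (158 + 6) / 1142 = 164/1142 = 0.1436 → 14.4 centimorgans.

14.4 centimorgans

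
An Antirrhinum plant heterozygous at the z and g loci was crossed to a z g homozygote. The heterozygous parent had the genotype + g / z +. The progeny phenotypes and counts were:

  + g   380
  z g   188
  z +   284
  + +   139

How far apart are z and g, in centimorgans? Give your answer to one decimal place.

33.0 centimorgans

The recombinant classes are + + and z g: 139 + 188 = 327.
Recombination frequency = 327/991 = 0.3300 ≈ 33.0%, i.e. 33.0 centimorgans.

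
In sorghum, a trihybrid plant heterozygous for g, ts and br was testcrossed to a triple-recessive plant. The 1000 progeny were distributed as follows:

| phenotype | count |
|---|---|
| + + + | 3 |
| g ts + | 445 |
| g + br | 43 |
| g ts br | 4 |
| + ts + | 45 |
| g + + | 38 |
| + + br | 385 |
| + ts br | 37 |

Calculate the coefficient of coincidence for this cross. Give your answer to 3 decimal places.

The two most frequent reciprocal classes, g ts + and + + br, are the parental types, so the F1 was g ts + / + + br.
The two rarest classes, g ts br and + + +, are the double crossovers. Comparing them with the parentals, only the br allele has switched, so br is the middle locus and the order is ts – br – g.
ts–br: (75 + 7)/1000 = 0.0820; br–g: (88 + 7)/1000 = 0.0950.
Expected DCO frequency = 0.0820 × 0.0950 ≈ 0.00779; observed = 7/1000 ≈ 0.00700.
Coefficient of coincidence = 0.00700/0.00779 ≈ 0.899.

0.899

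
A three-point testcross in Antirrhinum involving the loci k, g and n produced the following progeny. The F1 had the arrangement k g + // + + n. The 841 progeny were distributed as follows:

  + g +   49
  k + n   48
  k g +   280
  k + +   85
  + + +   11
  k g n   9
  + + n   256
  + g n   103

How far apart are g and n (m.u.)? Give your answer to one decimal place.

The two rarest classes, k g n and + + +, are the double crossovers. Comparing them with the parentals, only the n allele has switched, so n is the middle locus and the order is g – n – k.
Crossovers in the g–n interval produce the single-crossover classes k + + and + g n (85 + 103 = 188) plus the double crossovers (20).
RF(g–n) = (188 + 20) / 841 = 208/841 = 0.2473 → 24.7 m.u.

24.7 m.u.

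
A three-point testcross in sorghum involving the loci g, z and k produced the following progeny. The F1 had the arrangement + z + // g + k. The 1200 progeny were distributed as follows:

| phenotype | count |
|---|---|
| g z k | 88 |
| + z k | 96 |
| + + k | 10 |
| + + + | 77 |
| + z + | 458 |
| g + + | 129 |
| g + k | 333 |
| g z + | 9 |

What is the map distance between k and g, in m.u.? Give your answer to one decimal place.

The two rarest classes, g z + and + + k, are the double crossovers. Comparing them with the parentals, only the g allele has switched, so g is the middle locus and the order is z – g – k.
Crossovers in the g–k interval produce the single-crossover classes + z k and g + + (96 + 129 = 225) plus the double crossovers (19).
RF(g–k) = (225 + 19) / 1200 = 244/1200 = 0.2033 → 20.3 m.u.

20.3 m.u.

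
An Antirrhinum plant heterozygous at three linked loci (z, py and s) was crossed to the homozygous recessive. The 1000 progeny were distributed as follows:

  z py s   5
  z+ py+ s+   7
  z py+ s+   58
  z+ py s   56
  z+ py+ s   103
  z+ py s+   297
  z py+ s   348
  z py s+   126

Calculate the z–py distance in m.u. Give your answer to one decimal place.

The two most frequent reciprocal classes, z py+ s and z+ py s+, are the parental types, so the F1 was z py+ s / z+ py s+.
The two rarest classes, z py s and z+ py+ s+, are the double crossovers. Comparing them with the parentals, only the py allele has switched, so py is the middle locus and the order is s – py – z.
Crossovers in the py–z interval produce the single-crossover classes z+ py+ s and z py s+ (103 + 126 = 229) plus the double crossovers (12).
RF(py–z) = (229 + 12) / 1000 = 241/1000 = 0.2410 → 24.1 m.u.

24.1 m.u.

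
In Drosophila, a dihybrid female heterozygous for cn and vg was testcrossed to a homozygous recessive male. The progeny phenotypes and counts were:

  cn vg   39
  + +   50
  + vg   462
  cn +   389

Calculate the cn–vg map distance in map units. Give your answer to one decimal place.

9.5 map units

The two most frequent classes, + vg (462) and cn + (389), are the parental types, so the F1 was + vg / cn +.
The recombinant classes are + + and cn vg: 50 + 39 = 89.
Recombination frequency = 89/940 = 0.0947 ≈ 9.5%, i.e. 9.5 map units.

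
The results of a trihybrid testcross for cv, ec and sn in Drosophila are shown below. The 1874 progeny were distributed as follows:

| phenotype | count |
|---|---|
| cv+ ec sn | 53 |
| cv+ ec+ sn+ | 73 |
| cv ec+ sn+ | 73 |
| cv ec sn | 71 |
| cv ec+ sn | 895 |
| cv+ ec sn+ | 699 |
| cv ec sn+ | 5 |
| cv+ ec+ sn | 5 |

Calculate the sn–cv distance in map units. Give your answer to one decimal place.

The two most frequent reciprocal classes, cv ec+ sn and cv+ ec sn+, are the parental types, so the F1 was cv ec+ sn / cv+ ec sn+.
The two rarest classes, cv+ ec+ sn and cv ec sn+, are the double crossovers. Comparing them with the parentals, only the cv allele has switched, so cv is the middle locus and the order is sn – cv – ec.
Crossovers in the sn–cv interval produce the single-crossover classes cv ec+ sn+ and cv+ ec sn (73 + 53 = 126) plus the double crossovers (10).
RF(sn–cv) = (126 + 10) / 1874 = 136/1874 = 0.0726 → 7.3 map units.

7.3 map units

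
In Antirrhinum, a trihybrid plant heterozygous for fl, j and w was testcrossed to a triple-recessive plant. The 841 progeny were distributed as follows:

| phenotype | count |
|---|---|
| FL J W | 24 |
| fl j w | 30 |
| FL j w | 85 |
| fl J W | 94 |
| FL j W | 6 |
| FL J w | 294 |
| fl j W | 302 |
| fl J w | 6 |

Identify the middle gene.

fl

The two most frequent reciprocal classes, fl j W and FL J w, are the parental types, so the F1 was fl j W / FL J w.
The two rarest classes, FL j W and fl J w, are the double crossovers. Comparing them with the parentals, only the fl allele has switched, so fl is the middle locus and the order is w – fl – j.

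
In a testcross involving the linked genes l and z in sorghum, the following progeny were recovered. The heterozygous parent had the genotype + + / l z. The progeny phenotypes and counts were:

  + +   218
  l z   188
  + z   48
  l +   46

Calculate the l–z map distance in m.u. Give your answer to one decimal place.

The recombinant classes are + z and l +: 48 + 46 = 94.
Recombination frequency = 94/500 = 0.1880 ≈ 18.8%, i.e. 18.8 m.u.

18.8 m.u.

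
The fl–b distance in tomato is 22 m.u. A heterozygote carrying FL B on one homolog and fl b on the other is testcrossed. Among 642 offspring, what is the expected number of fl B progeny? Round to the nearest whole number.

A map distance of 22 m.u. corresponds to a recombination frequency of 0.220.
The F1 is FL B / fl b, so fl B is a recombinant gamete class with expected frequency r/2 = 0.220/2 = 0.1100.
Expected number = 0.1100 × 642 = 70.62 ≈ 71.

71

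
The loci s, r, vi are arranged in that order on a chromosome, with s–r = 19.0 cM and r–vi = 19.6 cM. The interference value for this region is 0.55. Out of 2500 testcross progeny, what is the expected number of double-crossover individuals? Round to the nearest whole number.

42

Map distances give recombination frequencies of 0.190 and 0.196 for the two intervals.
With interference 0.55 (so coincidence = 0.45), expected double-crossover frequency = 0.190 × 0.196 × 0.45 = 0.01676.
Expected number = 0.01676 × 2500 = 41.89 ≈ 42.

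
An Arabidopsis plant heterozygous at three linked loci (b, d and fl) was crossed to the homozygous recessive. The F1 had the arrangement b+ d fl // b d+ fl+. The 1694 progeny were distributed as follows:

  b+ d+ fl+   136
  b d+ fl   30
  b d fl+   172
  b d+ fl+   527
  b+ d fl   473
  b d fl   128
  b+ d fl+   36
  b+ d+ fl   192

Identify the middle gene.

The two rarest classes, b+ d fl+ and b d+ fl, are the double crossovers. Comparing them with the parentals, only the fl allele has switched, so fl is the middle locus and the order is b – fl – d.

fl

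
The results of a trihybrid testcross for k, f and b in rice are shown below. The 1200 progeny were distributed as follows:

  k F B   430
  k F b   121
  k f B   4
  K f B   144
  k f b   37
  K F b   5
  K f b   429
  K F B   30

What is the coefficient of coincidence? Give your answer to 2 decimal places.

0.52

The two most frequent reciprocal classes, K f b and k F B, are the parental types, so the F1 was K f b / k F B.
The two rarest classes, K F b and k f B, are the double crossovers. Comparing them with the parentals, only the f allele has switched, so f is the middle locus and the order is b – f – k.
b–f: (265 + 9)/1200 = 0.2283; f–k: (67 + 9)/1200 = 0.0633.
Expected DCO frequency = 0.2283 × 0.0633 ≈ 0.01445; observed = 9/1200 ≈ 0.00750.
Coefficient of coincidence = 0.00750/0.01445 ≈ 0.52.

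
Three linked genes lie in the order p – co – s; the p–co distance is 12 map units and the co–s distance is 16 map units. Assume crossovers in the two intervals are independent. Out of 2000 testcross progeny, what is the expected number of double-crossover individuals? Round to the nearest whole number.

38

Map distances give recombination frequencies of 0.120 and 0.160 for the two intervals.
With no interference, expected double-crossover frequency = 0.120 × 0.160 = 0.01920.
Expected number = 0.01920 × 2000 = 38.40 ≈ 38.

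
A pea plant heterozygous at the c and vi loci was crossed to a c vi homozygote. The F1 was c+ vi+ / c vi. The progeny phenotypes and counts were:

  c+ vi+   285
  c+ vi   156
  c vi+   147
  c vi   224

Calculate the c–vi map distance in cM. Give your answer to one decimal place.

37.3 cM

The recombinant classes are c+ vi and c vi+: 156 + 147 = 303.
Recombination frequency = 303/812 = 0.3732 ≈ 37.3%, i.e. 37.3 cM.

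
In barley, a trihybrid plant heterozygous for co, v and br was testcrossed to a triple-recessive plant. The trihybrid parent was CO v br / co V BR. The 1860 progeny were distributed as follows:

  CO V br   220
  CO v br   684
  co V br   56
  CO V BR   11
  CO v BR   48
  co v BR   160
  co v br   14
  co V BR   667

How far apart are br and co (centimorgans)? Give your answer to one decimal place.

6.9 centimorgans

The two rarest classes, co v br and CO V BR, are the double crossovers. Comparing them with the parentals, only the co allele has switched, so co is the middle locus and the order is v – co – br.
Crossovers in the co–br interval produce the single-crossover classes CO v BR and co V br (48 + 56 = 104) plus the double crossovers (25).
RF(co–br) = (104 + 25) / 1860 = 129/1860 = 0.0694 → 6.9 centimorgans.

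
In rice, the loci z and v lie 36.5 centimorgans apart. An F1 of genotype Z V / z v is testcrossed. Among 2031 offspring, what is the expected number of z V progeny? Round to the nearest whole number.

A map distance of 36.5 centimorgans corresponds to a recombination frequency of 0.365.
The F1 is Z V / z v, so z V is a recombinant gamete class with expected frequency r/2 = 0.365/2 = 0.1825.
Expected number = 0.1825 × 2031 = 370.66 ≈ 371.

371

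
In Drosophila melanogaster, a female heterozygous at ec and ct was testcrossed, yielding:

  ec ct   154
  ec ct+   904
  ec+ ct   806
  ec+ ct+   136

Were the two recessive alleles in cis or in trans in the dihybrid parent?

trans

The two most frequent classes are ec+ ct (806) and ec ct+ (904); these are the parental (non-recombinant) types.
So the F1 carried ec+ ct on one chromosome and ec ct+ on the other — the recessive alleles are on opposite chromosomes (trans / repulsion).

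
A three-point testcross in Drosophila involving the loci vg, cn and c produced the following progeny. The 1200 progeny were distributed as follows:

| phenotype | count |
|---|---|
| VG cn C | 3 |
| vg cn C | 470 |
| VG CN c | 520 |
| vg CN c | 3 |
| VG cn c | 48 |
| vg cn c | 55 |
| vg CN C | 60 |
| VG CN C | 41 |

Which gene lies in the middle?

The two most frequent reciprocal classes, VG CN c and vg cn C, are the parental types, so the F1 was VG CN c / vg cn C.
The two rarest classes, vg CN c and VG cn C, are the double crossovers. Comparing them with the parentals, only the vg allele has switched, so vg is the middle locus and the order is cn – vg – c.

vg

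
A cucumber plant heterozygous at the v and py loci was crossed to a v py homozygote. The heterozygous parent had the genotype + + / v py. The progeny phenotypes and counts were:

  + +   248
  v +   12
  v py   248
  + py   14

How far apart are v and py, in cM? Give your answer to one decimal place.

The recombinant classes are + py and v +: 14 + 12 = 26.
Recombination frequency = 26/522 = 0.0498 ≈ 5.0%, i.e. 5.0 cM.

5.0 cM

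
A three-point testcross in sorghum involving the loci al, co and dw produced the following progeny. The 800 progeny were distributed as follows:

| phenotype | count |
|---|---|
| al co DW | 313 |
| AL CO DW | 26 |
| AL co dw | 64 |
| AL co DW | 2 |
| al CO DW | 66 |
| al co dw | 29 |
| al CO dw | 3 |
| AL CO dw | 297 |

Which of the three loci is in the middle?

al

The two most frequent reciprocal classes, AL CO dw and al co DW, are the parental types, so the F1 was AL CO dw / al co DW.
The two rarest classes, al CO dw and AL co DW, are the double crossovers. Comparing them with the parentals, only the al allele has switched, so al is the middle locus and the order is dw – al – co.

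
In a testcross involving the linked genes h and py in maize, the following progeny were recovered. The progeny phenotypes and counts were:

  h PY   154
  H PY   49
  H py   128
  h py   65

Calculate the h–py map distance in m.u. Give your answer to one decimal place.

28.8 m.u.

The two most frequent classes, H py (128) and h PY (154), are the parental types, so the F1 was H py / h PY.
The recombinant classes are H PY and h py: 49 + 65 = 114.
Recombination frequency = 114/396 = 0.2879 ≈ 28.8%, i.e. 28.8 m.u.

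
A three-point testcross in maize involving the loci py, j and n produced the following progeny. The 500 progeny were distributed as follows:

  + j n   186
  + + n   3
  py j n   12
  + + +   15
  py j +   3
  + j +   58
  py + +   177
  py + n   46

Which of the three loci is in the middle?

j

The two most frequent reciprocal classes, + j n and py + +, are the parental types, so the F1 was + j n / py + +.
The two rarest classes, + + n and py j +, are the double crossovers. Comparing them with the parentals, only the j allele has switched, so j is the middle locus and the order is py – j – n.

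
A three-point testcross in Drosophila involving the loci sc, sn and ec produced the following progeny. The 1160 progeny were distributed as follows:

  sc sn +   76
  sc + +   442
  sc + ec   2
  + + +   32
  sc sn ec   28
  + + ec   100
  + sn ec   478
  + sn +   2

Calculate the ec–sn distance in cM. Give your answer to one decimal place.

15.5 cM

The two most frequent reciprocal classes, sc + + and + sn ec, are the parental types, so the F1 was sc + + / + sn ec.
The two rarest classes, sc + ec and + sn +, are the double crossovers. Comparing them with the parentals, only the ec allele has switched, so ec is the middle locus and the order is sc – ec – sn.
Crossovers in the ec–sn interval produce the single-crossover classes sc sn + and + + ec (76 + 100 = 176) plus the double crossovers (4).
RF(ec–sn) = (176 + 4) / 1160 = 180/1160 = 0.1552 → 15.5 cM.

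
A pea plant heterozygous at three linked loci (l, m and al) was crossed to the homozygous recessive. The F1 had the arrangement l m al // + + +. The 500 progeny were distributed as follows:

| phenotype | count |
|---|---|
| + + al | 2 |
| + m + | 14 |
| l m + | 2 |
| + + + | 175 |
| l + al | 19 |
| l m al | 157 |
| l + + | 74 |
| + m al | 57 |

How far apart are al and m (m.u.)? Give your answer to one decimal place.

The two rarest classes, l m + and + + al, are the double crossovers. Comparing them with the parentals, only the al allele has switched, so al is the middle locus and the order is m – al – l.
Crossovers in the m–al interval produce the single-crossover classes l + al and + m + (19 + 14 = 33) plus the double crossovers (4).
RF(m–al) = (33 + 4) / 500 = 37/500 = 0.0740 → 7.4 m.u.

7.4 m.u.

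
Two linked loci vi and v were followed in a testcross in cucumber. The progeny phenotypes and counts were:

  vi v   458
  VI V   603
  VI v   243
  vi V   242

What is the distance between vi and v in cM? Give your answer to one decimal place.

31.4 cM

The two most frequent classes, VI V (603) and vi v (458), are the parental types, so the F1 was VI V / vi v.
The recombinant classes are VI v and vi V: 243 + 242 = 485.
Recombination frequency = 485/1546 = 0.3137 ≈ 31.4%, i.e. 31.4 cM.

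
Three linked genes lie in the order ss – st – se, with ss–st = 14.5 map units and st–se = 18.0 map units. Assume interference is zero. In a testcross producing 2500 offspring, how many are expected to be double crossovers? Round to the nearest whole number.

65

Map distances give recombination frequencies of 0.145 and 0.180 for the two intervals.
With no interference, expected double-crossover frequency = 0.145 × 0.180 = 0.02610.
Expected number = 0.02610 × 2500 = 65.25 ≈ 65.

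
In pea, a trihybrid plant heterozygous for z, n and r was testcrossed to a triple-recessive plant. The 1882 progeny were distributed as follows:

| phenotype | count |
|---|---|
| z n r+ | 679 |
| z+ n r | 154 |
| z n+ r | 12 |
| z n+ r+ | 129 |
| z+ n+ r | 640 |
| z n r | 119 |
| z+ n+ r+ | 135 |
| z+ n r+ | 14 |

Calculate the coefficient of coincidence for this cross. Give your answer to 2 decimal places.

The two most frequent reciprocal classes, z+ n+ r and z n r+, are the parental types, so the F1 was z+ n+ r / z n r+.
The two rarest classes, z n+ r and z+ n r+, are the double crossovers. Comparing them with the parentals, only the z allele has switched, so z is the middle locus and the order is r – z – n.
r–z: (254 + 26)/1882 = 0.1488; z–n: (283 + 26)/1882 = 0.1642.
Expected DCO frequency = 0.1488 × 0.1642 ≈ 0.02443; observed = 26/1882 ≈ 0.01382.
Coefficient of coincidence = 0.01382/0.02443 ≈ 0.57.

0.57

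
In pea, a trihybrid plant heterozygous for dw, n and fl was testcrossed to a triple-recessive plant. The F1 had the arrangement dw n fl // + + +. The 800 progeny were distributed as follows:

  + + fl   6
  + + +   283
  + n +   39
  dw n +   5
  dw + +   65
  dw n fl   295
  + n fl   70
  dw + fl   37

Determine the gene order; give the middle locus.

The two rarest classes, dw n + and + + fl, are the double crossovers. Comparing them with the parentals, only the fl allele has switched, so fl is the middle locus and the order is dw – fl – n.

fl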